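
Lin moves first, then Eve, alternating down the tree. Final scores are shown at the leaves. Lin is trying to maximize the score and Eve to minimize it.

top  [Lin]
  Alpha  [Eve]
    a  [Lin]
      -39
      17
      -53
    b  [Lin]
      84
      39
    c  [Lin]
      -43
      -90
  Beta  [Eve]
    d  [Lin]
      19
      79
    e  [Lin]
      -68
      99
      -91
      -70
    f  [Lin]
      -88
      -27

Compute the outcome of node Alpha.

a (Lin): max(-39, 17, -53) = 17
b (Lin): max(84, 39) = 84
c (Lin): max(-43, -90) = -43
Alpha (Eve): min(17, 84, -43) = -43

-43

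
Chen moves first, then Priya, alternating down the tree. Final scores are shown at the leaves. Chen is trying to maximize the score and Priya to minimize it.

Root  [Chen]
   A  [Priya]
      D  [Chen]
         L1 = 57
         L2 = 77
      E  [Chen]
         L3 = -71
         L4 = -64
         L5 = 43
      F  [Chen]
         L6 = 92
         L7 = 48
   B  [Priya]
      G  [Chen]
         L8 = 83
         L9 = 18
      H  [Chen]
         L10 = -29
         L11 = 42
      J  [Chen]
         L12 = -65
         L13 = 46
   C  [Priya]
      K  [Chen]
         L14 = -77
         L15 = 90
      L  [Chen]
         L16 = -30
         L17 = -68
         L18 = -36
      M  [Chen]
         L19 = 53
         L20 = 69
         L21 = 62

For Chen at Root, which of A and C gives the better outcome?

D (Chen): max(57, 77) = 77
E (Chen): max(-71, -64, 43) = 43
F (Chen): max(92, 48) = 92
A (Priya): min(77, 43, 92) = 43
K (Chen): max(-77, 90) = 90
L (Chen): max(-30, -68, -36) = -30
M (Chen): max(53, 69, 62) = 69
C (Priya): min(90, -30, 69) = -30
Chen prefers the higher value; A=43, C=-30. A is better since 43 > -30.

A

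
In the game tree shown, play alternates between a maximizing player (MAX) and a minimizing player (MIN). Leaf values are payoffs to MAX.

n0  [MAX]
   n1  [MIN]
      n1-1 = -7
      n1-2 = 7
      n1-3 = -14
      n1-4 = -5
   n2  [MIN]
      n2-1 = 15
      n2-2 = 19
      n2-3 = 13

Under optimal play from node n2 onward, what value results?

n2 (MIN): min(15, 19, 13) = 13

13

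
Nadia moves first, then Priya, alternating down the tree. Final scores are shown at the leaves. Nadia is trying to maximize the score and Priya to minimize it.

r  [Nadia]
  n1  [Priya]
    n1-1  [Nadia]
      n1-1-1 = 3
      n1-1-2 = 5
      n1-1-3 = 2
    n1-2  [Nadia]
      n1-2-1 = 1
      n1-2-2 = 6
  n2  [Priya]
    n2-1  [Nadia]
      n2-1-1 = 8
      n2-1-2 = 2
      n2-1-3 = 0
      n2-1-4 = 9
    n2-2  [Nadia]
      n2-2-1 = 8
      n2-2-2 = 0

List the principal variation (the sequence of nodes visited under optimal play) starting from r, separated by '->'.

n1-1 (Nadia): max(3, 5, 2) = 5
n1-2 (Nadia): max(1, 6) = 6
n1 (Priya): min(5, 6) = 5
n2-1 (Nadia): max(8, 2, 0, 9) = 9
n2-2 (Nadia): max(8, 0) = 8
n2 (Priya): min(9, 8) = 8
r (Nadia): max(5, 8) = 8
At r, Nadia picks n2 (highest: 8).
At n2, Priya picks n2-2 (lowest: 8).
At n2-2, Nadia picks n2-2-1 (highest: 8).
Terminal value 8.

r -> n2 -> n2-2 -> n2-2-1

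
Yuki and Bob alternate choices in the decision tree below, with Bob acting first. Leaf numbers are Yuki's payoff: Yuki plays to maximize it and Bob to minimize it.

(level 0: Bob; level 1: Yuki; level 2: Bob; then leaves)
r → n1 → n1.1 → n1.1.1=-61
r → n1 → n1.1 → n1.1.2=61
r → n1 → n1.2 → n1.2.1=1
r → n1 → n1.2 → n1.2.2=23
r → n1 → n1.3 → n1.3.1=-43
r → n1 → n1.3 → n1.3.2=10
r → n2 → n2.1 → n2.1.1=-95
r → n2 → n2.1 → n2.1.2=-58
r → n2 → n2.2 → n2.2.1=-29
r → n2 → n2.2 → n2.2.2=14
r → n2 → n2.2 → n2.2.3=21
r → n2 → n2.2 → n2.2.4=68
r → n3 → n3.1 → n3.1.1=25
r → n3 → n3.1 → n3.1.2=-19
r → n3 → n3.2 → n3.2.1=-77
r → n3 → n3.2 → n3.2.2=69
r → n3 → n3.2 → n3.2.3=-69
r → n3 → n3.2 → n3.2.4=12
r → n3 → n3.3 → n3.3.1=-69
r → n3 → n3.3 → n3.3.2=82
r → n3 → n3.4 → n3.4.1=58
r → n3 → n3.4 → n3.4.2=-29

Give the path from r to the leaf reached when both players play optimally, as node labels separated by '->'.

r -> n2 -> n2.2 -> n2.2.1

n1.1 (Bob): min(-61, 61) = -61
n1.2 (Bob): min(1, 23) = 1
n1.3 (Bob): min(-43, 10) = -43
n1 (Yuki): max(-61, 1, -43) = 1
n2.1 (Bob): min(-95, -58) = -95
n2.2 (Bob): min(-29, 14, 21, 68) = -29
n2 (Yuki): max(-95, -29) = -29
n3.1 (Bob): min(25, -19) = -19
n3.2 (Bob): min(-77, 69, -69, 12) = -77
n3.3 (Bob): min(-69, 82) = -69
n3.4 (Bob): min(58, -29) = -29
n3 (Yuki): max(-19, -77, -69, -29) = -19
r (Bob): min(1, -29, -19) = -29
At r, Bob picks n2 (lowest: -29).
At n2, Yuki picks n2.2 (highest: -29).
At n2.2, Bob picks n2.2.1 (lowest: -29).
Terminal value -29.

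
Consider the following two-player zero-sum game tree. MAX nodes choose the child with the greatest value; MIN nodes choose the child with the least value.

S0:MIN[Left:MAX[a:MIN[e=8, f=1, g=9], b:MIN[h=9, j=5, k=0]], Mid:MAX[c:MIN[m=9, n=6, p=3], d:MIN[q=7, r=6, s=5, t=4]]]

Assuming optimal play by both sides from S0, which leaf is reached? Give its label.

a (MIN): min(8, 1, 9) = 1
b (MIN): min(9, 5, 0) = 0
Left (MAX): max(1, 0) = 1
c (MIN): min(9, 6, 3) = 3
d (MIN): min(7, 6, 5, 4) = 4
Mid (MAX): max(3, 4) = 4
S0 (MIN): min(1, 4) = 1
At S0, MIN picks Left (lowest: 1).
At Left, MAX picks a (highest: 1).
At a, MIN picks f (lowest: 1).
Terminal value 1.

f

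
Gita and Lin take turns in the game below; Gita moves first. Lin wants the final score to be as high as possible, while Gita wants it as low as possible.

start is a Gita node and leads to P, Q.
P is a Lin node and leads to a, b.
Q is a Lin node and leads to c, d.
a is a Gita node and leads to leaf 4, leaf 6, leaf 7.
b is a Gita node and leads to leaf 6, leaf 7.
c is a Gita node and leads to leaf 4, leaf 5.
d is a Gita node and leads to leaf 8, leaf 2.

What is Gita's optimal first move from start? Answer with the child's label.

a (Gita): min(4, 6, 7) = 4
b (Gita): min(6, 7) = 6
P (Lin): max(4, 6) = 6
c (Gita): min(4, 5) = 4
d (Gita): min(8, 2) = 2
Q (Lin): max(4, 2) = 4
start (Gita): min(6, 4) = 4
Gita at start wants the lowest of {P=6, Q=4}, so chooses Q.

Q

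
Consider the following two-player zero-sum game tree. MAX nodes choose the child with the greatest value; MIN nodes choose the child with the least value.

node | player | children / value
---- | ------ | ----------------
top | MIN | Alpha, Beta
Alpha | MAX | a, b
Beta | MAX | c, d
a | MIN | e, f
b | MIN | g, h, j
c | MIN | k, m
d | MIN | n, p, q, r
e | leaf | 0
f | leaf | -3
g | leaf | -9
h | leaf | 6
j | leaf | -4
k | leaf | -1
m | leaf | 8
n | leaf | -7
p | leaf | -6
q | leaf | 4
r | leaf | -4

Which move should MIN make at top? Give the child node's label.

Alpha

a (MIN): min(0, -3) = -3
b (MIN): min(-9, 6, -4) = -9
Alpha (MAX): max(-3, -9) = -3
c (MIN): min(-1, 8) = -1
d (MIN): min(-7, -6, 4, -4) = -7
Beta (MAX): max(-1, -7) = -1
top (MIN): min(-3, -1) = -3
MIN at top wants the lowest of {Alpha=-3, Beta=-1}, so chooses Alpha.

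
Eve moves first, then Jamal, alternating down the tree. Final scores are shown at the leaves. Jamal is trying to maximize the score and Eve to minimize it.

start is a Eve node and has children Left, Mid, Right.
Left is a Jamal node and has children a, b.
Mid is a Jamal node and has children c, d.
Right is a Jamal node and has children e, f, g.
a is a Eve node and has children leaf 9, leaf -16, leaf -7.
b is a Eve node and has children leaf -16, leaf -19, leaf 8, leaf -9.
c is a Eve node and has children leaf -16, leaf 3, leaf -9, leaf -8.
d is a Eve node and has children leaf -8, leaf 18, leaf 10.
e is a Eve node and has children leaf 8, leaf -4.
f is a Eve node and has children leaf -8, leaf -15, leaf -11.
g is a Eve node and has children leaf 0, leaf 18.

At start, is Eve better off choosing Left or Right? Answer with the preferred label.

Left

a (Eve): min(9, -16, -7) = -16
b (Eve): min(-16, -19, 8, -9) = -19
Left (Jamal): max(-16, -19) = -16
e (Eve): min(8, -4) = -4
f (Eve): min(-8, -15, -11) = -15
g (Eve): min(0, 18) = 0
Right (Jamal): max(-4, -15, 0) = 0
Eve prefers the lower value; Left=-16, Right=0. Left is better since -16 < 0.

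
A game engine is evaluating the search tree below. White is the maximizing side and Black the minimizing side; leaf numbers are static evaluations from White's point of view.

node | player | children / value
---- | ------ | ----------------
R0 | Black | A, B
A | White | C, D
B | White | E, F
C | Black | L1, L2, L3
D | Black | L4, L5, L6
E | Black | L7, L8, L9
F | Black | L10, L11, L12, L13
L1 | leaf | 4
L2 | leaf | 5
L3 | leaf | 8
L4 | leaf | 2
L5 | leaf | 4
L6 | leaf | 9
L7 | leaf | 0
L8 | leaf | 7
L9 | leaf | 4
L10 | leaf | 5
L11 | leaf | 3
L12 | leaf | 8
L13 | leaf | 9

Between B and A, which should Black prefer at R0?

E (Black): min(0, 7, 4) = 0
F (Black): min(5, 3, 8, 9) = 3
B (White): max(0, 3) = 3
C (Black): min(4, 5, 8) = 4
D (Black): min(2, 4, 9) = 2
A (White): max(4, 2) = 4
Black prefers the lower value; B=3, A=4. B is better since 3 < 4.

B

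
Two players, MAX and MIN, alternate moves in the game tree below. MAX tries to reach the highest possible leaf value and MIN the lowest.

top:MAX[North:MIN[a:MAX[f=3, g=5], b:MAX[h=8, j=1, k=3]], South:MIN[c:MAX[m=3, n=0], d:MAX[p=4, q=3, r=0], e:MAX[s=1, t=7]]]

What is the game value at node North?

5

a (MAX): max(3, 5) = 5
b (MAX): max(8, 1, 3) = 8
North (MIN): min(5, 8) = 5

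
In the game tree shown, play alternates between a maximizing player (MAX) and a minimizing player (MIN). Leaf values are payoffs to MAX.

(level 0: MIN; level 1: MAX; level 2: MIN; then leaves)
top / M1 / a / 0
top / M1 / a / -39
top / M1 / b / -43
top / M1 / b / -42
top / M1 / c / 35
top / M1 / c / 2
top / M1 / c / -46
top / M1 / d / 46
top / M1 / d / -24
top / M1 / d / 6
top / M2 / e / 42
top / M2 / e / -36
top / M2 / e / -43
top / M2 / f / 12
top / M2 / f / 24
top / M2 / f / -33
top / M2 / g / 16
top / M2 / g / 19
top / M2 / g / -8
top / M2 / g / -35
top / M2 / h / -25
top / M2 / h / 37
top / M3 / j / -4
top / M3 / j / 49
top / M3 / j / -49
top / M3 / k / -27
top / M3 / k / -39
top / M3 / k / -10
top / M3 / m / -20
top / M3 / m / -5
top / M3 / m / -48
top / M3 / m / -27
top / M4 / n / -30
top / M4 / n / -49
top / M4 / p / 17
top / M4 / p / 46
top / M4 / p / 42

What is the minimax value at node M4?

17

n (MIN): min(-30, -49) = -49
p (MIN): min(17, 46, 42) = 17
M4 (MAX): max(-49, 17) = 17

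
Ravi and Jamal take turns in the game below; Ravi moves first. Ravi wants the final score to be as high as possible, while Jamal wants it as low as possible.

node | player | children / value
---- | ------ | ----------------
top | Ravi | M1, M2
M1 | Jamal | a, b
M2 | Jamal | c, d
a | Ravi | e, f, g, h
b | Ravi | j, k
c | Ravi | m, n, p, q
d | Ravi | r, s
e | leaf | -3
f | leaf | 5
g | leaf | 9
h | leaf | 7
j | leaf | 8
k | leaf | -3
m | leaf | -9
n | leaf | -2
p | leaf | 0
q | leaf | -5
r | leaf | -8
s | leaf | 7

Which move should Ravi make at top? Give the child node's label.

M1

a (Ravi): max(-3, 5, 9, 7) = 9
b (Ravi): max(8, -3) = 8
M1 (Jamal): min(9, 8) = 8
c (Ravi): max(-9, -2, 0, -5) = 0
d (Ravi): max(-8, 7) = 7
M2 (Jamal): min(0, 7) = 0
top (Ravi): max(8, 0) = 8
Ravi at top wants the highest of {M1=8, M2=0}, so chooses M1.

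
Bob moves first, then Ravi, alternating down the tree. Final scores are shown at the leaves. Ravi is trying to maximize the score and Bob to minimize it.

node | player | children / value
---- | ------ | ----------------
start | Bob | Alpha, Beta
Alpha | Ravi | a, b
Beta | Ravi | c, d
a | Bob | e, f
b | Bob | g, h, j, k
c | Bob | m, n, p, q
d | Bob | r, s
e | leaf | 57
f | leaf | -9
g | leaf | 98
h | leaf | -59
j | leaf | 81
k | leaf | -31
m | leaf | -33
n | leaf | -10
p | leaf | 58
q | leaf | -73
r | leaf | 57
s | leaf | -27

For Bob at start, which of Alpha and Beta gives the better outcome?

a (Bob): min(57, -9) = -9
b (Bob): min(98, -59, 81, -31) = -59
Alpha (Ravi): max(-9, -59) = -9
c (Bob): min(-33, -10, 58, -73) = -73
d (Bob): min(57, -27) = -27
Beta (Ravi): max(-73, -27) = -27
Bob prefers the lower value; Alpha=-9, Beta=-27. Beta is better since -27 < -9.

Beta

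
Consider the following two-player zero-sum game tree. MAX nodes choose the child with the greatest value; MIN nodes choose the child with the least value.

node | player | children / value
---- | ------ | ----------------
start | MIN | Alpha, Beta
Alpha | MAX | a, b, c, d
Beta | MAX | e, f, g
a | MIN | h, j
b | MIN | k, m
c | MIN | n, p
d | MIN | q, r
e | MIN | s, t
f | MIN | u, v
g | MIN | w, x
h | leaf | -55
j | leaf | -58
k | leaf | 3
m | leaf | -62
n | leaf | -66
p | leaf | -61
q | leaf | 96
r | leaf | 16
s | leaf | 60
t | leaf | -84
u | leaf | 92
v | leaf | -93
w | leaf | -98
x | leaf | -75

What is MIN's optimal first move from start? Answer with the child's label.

a (MIN): min(-55, -58) = -58
b (MIN): min(3, -62) = -62
c (MIN): min(-66, -61) = -66
d (MIN): min(96, 16) = 16
Alpha (MAX): max(-58, -62, -66, 16) = 16
e (MIN): min(60, -84) = -84
f (MIN): min(92, -93) = -93
g (MIN): min(-98, -75) = -98
Beta (MAX): max(-84, -93, -98) = -84
start (MIN): min(16, -84) = -84
MIN at start wants the lowest of {Alpha=16, Beta=-84}, so chooses Beta.

Beta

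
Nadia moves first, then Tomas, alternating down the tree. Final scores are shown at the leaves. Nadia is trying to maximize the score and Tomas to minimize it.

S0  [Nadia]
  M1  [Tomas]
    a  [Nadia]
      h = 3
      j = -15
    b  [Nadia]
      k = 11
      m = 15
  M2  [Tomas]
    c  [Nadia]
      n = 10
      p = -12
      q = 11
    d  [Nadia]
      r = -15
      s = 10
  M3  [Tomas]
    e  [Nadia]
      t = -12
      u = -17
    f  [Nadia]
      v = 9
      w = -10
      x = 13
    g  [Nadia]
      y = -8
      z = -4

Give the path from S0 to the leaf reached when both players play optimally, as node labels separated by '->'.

S0 -> M2 -> d -> s

a (Nadia): max(3, -15) = 3
b (Nadia): max(11, 15) = 15
M1 (Tomas): min(3, 15) = 3
c (Nadia): max(10, -12, 11) = 11
d (Nadia): max(-15, 10) = 10
M2 (Tomas): min(11, 10) = 10
e (Nadia): max(-12, -17) = -12
f (Nadia): max(9, -10, 13) = 13
g (Nadia): max(-8, -4) = -4
M3 (Tomas): min(-12, 13, -4) = -12
S0 (Nadia): max(3, 10, -12) = 10
At S0, Nadia picks M2 (highest: 10).
At M2, Tomas picks d (lowest: 10).
At d, Nadia picks s (highest: 10).
Terminal value 10.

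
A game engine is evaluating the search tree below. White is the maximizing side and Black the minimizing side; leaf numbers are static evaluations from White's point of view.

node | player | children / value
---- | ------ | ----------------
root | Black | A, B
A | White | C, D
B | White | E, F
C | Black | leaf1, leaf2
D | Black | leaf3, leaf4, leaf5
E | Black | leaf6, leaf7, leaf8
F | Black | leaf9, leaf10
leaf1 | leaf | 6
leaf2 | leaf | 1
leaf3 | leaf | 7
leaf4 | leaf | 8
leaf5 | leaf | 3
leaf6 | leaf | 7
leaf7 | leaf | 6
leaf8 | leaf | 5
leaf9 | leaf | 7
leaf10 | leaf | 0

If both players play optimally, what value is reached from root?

C (Black): min(6, 1) = 1
D (Black): min(7, 8, 3) = 3
A (White): max(1, 3) = 3
E (Black): min(7, 6, 5) = 5
F (Black): min(7, 0) = 0
B (White): max(5, 0) = 5
root (Black): min(3, 5) = 3

3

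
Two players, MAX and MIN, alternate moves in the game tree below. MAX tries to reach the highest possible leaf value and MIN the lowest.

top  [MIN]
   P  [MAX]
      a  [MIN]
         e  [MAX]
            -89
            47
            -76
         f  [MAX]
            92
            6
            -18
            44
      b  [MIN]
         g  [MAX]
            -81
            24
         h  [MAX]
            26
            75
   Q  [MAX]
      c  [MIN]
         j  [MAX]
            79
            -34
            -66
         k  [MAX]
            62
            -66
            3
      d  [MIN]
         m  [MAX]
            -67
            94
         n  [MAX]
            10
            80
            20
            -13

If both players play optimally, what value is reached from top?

e (MAX): max(-89, 47, -76) = 47
f (MAX): max(92, 6, -18, 44) = 92
a (MIN): min(47, 92) = 47
g (MAX): max(-81, 24) = 24
h (MAX): max(26, 75) = 75
b (MIN): min(24, 75) = 24
P (MAX): max(47, 24) = 47
j (MAX): max(79, -34, -66) = 79
k (MAX): max(62, -66, 3) = 62
c (MIN): min(79, 62) = 62
m (MAX): max(-67, 94) = 94
n (MAX): max(10, 80, 20, -13) = 80
d (MIN): min(94, 80) = 80
Q (MAX): max(62, 80) = 80
top (MIN): min(47, 80) = 47

47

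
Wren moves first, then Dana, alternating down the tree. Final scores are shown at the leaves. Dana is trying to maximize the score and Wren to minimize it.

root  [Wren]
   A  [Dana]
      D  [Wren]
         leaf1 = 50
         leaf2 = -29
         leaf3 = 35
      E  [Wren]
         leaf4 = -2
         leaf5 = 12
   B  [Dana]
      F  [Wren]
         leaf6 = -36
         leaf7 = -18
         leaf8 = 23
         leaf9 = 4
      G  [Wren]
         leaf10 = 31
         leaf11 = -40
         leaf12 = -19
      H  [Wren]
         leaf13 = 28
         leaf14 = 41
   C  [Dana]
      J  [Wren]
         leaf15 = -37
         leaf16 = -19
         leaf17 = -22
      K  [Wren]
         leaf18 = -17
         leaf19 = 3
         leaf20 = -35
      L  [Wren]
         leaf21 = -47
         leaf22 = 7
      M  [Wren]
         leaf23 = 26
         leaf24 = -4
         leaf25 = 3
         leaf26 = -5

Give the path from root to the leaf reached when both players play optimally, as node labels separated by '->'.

root -> C -> M -> leaf26

D (Wren): min(50, -29, 35) = -29
E (Wren): min(-2, 12) = -2
A (Dana): max(-29, -2) = -2
F (Wren): min(-36, -18, 23, 4) = -36
G (Wren): min(31, -40, -19) = -40
H (Wren): min(28, 41) = 28
B (Dana): max(-36, -40, 28) = 28
J (Wren): min(-37, -19, -22) = -37
K (Wren): min(-17, 3, -35) = -35
L (Wren): min(-47, 7) = -47
M (Wren): min(26, -4, 3, -5) = -5
C (Dana): max(-37, -35, -47, -5) = -5
root (Wren): min(-2, 28, -5) = -5
At root, Wren picks C (lowest: -5).
At C, Dana picks M (highest: -5).
At M, Wren picks leaf26 (lowest: -5).
Terminal value -5.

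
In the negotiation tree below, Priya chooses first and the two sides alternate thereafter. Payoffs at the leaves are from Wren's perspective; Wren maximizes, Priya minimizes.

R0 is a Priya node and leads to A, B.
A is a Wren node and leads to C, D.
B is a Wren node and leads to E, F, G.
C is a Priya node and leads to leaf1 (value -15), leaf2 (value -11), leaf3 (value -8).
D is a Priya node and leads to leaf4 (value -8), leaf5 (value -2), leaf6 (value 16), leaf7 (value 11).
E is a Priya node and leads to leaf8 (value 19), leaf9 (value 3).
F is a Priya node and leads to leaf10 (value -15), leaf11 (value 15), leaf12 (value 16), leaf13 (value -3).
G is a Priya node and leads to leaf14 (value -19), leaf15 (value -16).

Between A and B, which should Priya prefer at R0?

A

C (Priya): min(-15, -11, -8) = -15
D (Priya): min(-8, -2, 16, 11) = -8
A (Wren): max(-15, -8) = -8
E (Priya): min(19, 3) = 3
F (Priya): min(-15, 15, 16, -3) = -15
G (Priya): min(-19, -16) = -19
B (Wren): max(3, -15, -19) = 3
Priya prefers the lower value; A=-8, B=3. A is better since -8 < 3.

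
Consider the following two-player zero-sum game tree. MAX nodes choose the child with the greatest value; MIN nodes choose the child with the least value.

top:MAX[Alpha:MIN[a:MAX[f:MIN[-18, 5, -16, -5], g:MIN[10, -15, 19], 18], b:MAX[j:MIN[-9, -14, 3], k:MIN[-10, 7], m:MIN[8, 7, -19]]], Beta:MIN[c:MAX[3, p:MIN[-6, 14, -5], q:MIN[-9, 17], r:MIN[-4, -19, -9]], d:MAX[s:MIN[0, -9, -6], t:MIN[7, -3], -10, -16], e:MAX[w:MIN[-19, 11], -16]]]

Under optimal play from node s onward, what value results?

-9

s (MIN): min(0, -9, -6) = -9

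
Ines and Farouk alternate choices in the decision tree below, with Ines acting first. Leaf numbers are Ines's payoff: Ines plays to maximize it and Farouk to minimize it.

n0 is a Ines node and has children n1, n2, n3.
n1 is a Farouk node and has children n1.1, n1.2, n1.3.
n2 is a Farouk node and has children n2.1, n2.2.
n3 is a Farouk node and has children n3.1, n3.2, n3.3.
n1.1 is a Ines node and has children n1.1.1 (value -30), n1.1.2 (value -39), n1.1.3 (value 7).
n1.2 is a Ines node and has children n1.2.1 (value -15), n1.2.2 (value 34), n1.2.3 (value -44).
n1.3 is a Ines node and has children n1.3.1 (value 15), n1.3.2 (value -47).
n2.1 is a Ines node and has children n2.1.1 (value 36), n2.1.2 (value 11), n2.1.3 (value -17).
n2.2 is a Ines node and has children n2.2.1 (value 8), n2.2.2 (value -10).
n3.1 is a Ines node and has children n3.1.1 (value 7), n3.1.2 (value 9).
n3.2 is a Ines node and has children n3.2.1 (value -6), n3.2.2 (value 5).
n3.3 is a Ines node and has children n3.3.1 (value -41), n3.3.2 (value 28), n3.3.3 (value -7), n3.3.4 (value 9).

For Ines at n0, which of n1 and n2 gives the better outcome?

n1.1 (Ines): max(-30, -39, 7) = 7
n1.2 (Ines): max(-15, 34, -44) = 34
n1.3 (Ines): max(15, -47) = 15
n1 (Farouk): min(7, 34, 15) = 7
n2.1 (Ines): max(36, 11, -17) = 36
n2.2 (Ines): max(8, -10) = 8
n2 (Farouk): min(36, 8) = 8
Ines prefers the higher value; n1=7, n2=8. n2 is better since 8 > 7.

n2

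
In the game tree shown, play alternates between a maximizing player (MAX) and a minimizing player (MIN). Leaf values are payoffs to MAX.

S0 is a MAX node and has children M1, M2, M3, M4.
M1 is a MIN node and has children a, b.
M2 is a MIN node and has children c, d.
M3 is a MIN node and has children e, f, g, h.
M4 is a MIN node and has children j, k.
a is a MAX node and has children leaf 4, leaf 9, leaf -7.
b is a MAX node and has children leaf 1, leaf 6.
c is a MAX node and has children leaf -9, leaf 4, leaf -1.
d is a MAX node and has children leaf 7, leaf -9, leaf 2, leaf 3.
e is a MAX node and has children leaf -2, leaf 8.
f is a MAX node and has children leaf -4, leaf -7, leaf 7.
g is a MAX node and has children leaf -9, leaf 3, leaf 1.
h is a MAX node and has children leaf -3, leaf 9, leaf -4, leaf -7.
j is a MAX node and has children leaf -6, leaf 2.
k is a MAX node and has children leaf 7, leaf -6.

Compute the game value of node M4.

2

j (MAX): max(-6, 2) = 2
k (MAX): max(7, -6) = 7
M4 (MIN): min(2, 7) = 2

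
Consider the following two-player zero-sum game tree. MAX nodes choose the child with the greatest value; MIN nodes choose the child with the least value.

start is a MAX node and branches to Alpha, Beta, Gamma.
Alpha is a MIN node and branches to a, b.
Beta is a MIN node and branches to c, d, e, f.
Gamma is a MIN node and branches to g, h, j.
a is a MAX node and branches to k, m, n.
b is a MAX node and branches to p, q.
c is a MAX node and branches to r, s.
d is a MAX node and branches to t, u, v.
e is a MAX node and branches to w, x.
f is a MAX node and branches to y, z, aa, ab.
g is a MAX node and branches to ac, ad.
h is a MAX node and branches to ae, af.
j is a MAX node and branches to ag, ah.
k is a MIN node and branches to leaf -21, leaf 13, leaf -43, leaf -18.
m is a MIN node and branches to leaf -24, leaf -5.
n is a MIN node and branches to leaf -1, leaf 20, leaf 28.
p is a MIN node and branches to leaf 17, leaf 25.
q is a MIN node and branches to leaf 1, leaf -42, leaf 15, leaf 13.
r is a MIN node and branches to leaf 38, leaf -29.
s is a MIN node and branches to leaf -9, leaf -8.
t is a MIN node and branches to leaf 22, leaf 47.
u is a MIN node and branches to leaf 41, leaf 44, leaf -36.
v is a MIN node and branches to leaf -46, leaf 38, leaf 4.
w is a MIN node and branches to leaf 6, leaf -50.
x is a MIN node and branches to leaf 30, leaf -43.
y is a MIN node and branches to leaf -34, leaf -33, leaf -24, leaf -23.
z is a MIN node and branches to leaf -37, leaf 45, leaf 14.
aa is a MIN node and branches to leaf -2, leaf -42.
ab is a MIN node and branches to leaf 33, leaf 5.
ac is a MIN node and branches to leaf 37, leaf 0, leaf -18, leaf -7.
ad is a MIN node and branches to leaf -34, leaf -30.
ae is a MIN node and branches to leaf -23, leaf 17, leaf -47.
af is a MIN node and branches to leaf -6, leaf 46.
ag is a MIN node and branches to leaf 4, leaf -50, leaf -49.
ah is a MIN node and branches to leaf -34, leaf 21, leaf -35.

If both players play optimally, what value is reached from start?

-1

k (MIN): min(-21, 13, -43, -18) = -43
m (MIN): min(-24, -5) = -24
n (MIN): min(-1, 20, 28) = -1
a (MAX): max(-43, -24, -1) = -1
p (MIN): min(17, 25) = 17
q (MIN): min(1, -42, 15, 13) = -42
b (MAX): max(17, -42) = 17
Alpha (MIN): min(-1, 17) = -1
r (MIN): min(38, -29) = -29
s (MIN): min(-9, -8) = -9
c (MAX): max(-29, -9) = -9
t (MIN): min(22, 47) = 22
u (MIN): min(41, 44, -36) = -36
v (MIN): min(-46, 38, 4) = -46
d (MAX): max(22, -36, -46) = 22
w (MIN): min(6, -50) = -50
x (MIN): min(30, -43) = -43
e (MAX): max(-50, -43) = -43
y (MIN): min(-34, -33, -24, -23) = -34
z (MIN): min(-37, 45, 14) = -37
aa (MIN): min(-2, -42) = -42
ab (MIN): min(33, 5) = 5
f (MAX): max(-34, -37, -42, 5) = 5
Beta (MIN): min(-9, 22, -43, 5) = -43
ac (MIN): min(37, 0, -18, -7) = -18
ad (MIN): min(-34, -30) = -34
g (MAX): max(-18, -34) = -18
ae (MIN): min(-23, 17, -47) = -47
af (MIN): min(-6, 46) = -6
h (MAX): max(-47, -6) = -6
ag (MIN): min(4, -50, -49) = -50
ah (MIN): min(-34, 21, -35) = -35
j (MAX): max(-50, -35) = -35
Gamma (MIN): min(-18, -6, -35) = -35
start (MAX): max(-1, -43, -35) = -1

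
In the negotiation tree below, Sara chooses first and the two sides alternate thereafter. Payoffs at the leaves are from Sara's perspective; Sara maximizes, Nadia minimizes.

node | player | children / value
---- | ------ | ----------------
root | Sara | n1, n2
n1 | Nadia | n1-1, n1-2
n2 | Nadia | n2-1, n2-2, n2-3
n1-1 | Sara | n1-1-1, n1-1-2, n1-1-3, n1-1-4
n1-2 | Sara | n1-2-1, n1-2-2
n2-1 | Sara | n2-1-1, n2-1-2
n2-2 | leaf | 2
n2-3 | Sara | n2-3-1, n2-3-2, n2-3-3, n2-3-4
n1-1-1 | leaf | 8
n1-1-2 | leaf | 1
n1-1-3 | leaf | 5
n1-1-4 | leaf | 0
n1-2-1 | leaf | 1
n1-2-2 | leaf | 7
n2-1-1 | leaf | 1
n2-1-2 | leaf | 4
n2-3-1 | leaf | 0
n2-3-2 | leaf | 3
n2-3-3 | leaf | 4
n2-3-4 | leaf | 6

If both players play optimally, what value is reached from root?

7

n1-1 (Sara): max(8, 1, 5, 0) = 8
n1-2 (Sara): max(1, 7) = 7
n1 (Nadia): min(8, 7) = 7
n2-1 (Sara): max(1, 4) = 4
n2-3 (Sara): max(0, 3, 4, 6) = 6
n2 (Nadia): min(4, 2, 6) = 2
root (Sara): max(7, 2) = 7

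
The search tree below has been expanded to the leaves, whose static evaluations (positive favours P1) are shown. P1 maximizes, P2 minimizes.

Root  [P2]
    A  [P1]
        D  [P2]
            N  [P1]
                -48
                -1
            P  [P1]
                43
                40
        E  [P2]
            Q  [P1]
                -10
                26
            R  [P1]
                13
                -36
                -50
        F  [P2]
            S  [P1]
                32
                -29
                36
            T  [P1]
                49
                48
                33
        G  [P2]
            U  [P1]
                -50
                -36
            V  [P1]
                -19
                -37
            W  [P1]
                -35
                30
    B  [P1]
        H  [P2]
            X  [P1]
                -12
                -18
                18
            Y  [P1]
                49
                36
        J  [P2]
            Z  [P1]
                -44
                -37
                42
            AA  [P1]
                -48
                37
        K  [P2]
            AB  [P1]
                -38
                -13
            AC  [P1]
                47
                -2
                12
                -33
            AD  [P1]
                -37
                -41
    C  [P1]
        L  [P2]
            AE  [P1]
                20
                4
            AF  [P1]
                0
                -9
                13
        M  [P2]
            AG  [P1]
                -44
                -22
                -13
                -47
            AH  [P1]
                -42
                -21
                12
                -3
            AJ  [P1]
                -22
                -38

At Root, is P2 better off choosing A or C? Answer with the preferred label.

C

N (P1): max(-48, -1) = -1
P (P1): max(43, 40) = 43
D (P2): min(-1, 43) = -1
Q (P1): max(-10, 26) = 26
R (P1): max(13, -36, -50) = 13
E (P2): min(26, 13) = 13
S (P1): max(32, -29, 36) = 36
T (P1): max(49, 48, 33) = 49
F (P2): min(36, 49) = 36
U (P1): max(-50, -36) = -36
V (P1): max(-19, -37) = -19
W (P1): max(-35, 30) = 30
G (P2): min(-36, -19, 30) = -36
A (P1): max(-1, 13, 36, -36) = 36
AE (P1): max(20, 4) = 20
AF (P1): max(0, -9, 13) = 13
L (P2): min(20, 13) = 13
AG (P1): max(-44, -22, -13, -47) = -13
AH (P1): max(-42, -21, 12, -3) = 12
AJ (P1): max(-22, -38) = -22
M (P2): min(-13, 12, -22) = -22
C (P1): max(13, -22) = 13
P2 prefers the lower value; A=36, C=13. C is better since 13 < 36.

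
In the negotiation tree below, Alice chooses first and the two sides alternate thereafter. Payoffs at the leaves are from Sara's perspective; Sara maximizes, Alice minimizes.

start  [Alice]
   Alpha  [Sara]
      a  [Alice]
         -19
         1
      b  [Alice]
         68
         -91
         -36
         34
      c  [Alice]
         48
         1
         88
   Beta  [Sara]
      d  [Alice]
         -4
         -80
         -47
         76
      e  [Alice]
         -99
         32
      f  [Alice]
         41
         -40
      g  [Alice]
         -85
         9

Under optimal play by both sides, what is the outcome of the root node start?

-40

a (Alice): min(-19, 1) = -19
b (Alice): min(68, -91, -36, 34) = -91
c (Alice): min(48, 1, 88) = 1
Alpha (Sara): max(-19, -91, 1) = 1
d (Alice): min(-4, -80, -47, 76) = -80
e (Alice): min(-99, 32) = -99
f (Alice): min(41, -40) = -40
g (Alice): min(-85, 9) = -85
Beta (Sara): max(-80, -99, -40, -85) = -40
start (Alice): min(1, -40) = -40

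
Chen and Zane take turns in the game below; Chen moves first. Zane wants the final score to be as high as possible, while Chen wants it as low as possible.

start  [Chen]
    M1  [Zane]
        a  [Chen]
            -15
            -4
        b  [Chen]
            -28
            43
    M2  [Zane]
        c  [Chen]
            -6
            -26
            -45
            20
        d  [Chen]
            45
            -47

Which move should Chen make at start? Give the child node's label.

M2

a (Chen): min(-15, -4) = -15
b (Chen): min(-28, 43) = -28
M1 (Zane): max(-15, -28) = -15
c (Chen): min(-6, -26, -45, 20) = -45
d (Chen): min(45, -47) = -47
M2 (Zane): max(-45, -47) = -45
start (Chen): min(-15, -45) = -45
Chen at start wants the lowest of {M1=-15, M2=-45}, so chooses M2.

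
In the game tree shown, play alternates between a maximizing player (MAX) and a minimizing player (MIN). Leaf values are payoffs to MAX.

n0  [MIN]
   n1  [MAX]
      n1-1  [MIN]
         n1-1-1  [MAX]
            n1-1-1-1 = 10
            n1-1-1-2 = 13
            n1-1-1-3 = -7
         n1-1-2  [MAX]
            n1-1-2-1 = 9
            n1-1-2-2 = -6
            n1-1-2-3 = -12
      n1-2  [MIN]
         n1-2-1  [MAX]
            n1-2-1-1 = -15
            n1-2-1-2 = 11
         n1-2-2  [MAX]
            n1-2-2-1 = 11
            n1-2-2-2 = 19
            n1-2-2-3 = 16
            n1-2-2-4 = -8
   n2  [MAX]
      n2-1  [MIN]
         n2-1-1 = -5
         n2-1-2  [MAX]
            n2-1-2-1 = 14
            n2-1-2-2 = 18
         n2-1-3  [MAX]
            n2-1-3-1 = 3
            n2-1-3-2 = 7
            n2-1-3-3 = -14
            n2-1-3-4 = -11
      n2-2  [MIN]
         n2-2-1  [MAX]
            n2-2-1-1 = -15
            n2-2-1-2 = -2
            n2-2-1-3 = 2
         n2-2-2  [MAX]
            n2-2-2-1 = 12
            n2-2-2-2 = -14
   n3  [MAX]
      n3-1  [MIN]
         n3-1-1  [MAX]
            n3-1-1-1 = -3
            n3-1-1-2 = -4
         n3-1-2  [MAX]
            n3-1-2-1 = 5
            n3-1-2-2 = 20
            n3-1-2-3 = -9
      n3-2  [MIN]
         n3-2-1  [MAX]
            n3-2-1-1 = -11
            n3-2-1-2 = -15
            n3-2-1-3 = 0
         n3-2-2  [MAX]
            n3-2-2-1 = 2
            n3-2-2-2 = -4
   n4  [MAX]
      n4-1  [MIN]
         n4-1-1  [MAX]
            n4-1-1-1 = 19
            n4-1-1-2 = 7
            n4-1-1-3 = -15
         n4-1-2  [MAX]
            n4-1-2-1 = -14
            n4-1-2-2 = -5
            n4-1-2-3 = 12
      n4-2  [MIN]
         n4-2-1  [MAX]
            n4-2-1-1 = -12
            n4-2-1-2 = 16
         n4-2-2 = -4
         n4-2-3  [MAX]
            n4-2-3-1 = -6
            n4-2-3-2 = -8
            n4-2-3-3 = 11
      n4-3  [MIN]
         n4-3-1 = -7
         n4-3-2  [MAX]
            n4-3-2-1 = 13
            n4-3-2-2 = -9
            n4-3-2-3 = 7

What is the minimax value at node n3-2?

0

n3-2-1 (MAX): max(-11, -15, 0) = 0
n3-2-2 (MAX): max(2, -4) = 2
n3-2 (MIN): min(0, 2) = 0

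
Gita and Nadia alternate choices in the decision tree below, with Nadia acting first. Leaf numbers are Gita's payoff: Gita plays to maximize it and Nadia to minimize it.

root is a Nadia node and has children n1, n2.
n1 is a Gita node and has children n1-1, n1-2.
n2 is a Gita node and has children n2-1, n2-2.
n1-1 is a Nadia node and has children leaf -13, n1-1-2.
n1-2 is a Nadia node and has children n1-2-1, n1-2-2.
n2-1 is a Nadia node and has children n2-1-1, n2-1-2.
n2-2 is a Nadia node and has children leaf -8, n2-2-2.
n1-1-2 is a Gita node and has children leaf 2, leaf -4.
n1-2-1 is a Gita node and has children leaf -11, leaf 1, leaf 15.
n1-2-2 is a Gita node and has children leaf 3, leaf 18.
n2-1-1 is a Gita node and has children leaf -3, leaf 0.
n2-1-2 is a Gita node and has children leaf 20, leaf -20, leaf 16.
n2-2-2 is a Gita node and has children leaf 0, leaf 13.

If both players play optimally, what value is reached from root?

n1-1-2 (Gita): max(2, -4) = 2
n1-1 (Nadia): min(-13, 2) = -13
n1-2-1 (Gita): max(-11, 1, 15) = 15
n1-2-2 (Gita): max(3, 18) = 18
n1-2 (Nadia): min(15, 18) = 15
n1 (Gita): max(-13, 15) = 15
n2-1-1 (Gita): max(-3, 0) = 0
n2-1-2 (Gita): max(20, -20, 16) = 20
n2-1 (Nadia): min(0, 20) = 0
n2-2-2 (Gita): max(0, 13) = 13
n2-2 (Nadia): min(-8, 13) = -8
n2 (Gita): max(0, -8) = 0
root (Nadia): min(15, 0) = 0

0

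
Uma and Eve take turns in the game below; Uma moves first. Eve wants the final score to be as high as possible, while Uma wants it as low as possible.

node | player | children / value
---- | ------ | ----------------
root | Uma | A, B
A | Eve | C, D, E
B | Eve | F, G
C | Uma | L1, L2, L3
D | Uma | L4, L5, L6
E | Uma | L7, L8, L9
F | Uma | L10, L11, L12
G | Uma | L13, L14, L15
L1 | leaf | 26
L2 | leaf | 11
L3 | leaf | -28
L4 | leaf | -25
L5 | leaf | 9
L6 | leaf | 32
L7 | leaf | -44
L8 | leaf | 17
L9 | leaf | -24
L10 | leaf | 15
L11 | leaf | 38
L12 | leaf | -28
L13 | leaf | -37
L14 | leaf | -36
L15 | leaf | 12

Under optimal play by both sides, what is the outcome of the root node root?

-28

C (Uma): min(26, 11, -28) = -28
D (Uma): min(-25, 9, 32) = -25
E (Uma): min(-44, 17, -24) = -44
A (Eve): max(-28, -25, -44) = -25
F (Uma): min(15, 38, -28) = -28
G (Uma): min(-37, -36, 12) = -37
B (Eve): max(-28, -37) = -28
root (Uma): min(-25, -28) = -28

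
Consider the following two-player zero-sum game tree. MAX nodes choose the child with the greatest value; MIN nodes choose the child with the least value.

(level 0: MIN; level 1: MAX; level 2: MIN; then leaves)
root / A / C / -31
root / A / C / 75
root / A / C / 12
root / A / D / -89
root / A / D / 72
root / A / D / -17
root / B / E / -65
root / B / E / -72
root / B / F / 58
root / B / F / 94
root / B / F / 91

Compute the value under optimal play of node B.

E (MIN): min(-65, -72) = -72
F (MIN): min(58, 94, 91) = 58
B (MAX): max(-72, 58) = 58

58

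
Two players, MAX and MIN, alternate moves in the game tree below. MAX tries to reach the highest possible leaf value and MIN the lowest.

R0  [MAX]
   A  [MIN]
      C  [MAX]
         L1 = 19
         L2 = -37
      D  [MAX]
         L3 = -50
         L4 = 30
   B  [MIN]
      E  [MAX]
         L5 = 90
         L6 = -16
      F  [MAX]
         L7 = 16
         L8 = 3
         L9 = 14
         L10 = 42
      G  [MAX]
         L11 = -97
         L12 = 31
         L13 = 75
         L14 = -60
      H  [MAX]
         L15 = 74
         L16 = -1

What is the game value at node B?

E (MAX): max(90, -16) = 90
F (MAX): max(16, 3, 14, 42) = 42
G (MAX): max(-97, 31, 75, -60) = 75
H (MAX): max(74, -1) = 74
B (MIN): min(90, 42, 75, 74) = 42

42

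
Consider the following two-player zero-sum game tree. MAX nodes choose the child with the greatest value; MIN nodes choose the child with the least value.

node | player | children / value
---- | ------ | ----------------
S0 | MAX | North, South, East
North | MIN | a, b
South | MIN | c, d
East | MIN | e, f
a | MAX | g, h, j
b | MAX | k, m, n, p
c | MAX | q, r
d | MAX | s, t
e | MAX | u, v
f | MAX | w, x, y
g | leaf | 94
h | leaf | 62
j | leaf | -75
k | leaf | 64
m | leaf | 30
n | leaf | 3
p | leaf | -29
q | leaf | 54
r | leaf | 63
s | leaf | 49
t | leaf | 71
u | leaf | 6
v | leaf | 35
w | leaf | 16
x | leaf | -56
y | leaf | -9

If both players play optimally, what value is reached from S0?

a (MAX): max(94, 62, -75) = 94
b (MAX): max(64, 30, 3, -29) = 64
North (MIN): min(94, 64) = 64
c (MAX): max(54, 63) = 63
d (MAX): max(49, 71) = 71
South (MIN): min(63, 71) = 63
e (MAX): max(6, 35) = 35
f (MAX): max(16, -56, -9) = 16
East (MIN): min(35, 16) = 16
S0 (MAX): max(64, 63, 16) = 64

64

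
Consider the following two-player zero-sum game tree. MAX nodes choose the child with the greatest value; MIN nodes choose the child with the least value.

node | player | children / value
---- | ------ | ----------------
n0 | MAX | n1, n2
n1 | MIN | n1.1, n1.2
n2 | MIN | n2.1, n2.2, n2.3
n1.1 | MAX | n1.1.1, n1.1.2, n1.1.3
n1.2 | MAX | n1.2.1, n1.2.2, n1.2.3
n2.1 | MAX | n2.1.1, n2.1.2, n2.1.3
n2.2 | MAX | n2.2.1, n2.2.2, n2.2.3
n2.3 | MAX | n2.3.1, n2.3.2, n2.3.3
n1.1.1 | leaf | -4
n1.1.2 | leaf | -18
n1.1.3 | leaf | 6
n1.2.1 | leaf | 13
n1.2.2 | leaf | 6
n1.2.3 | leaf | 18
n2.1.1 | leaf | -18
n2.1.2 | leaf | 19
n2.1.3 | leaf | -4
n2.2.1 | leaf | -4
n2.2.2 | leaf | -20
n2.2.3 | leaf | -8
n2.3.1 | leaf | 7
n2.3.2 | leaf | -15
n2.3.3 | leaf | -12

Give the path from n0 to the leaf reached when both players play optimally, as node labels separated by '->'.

n0 -> n1 -> n1.1 -> n1.1.3

n1.1 (MAX): max(-4, -18, 6) = 6
n1.2 (MAX): max(13, 6, 18) = 18
n1 (MIN): min(6, 18) = 6
n2.1 (MAX): max(-18, 19, -4) = 19
n2.2 (MAX): max(-4, -20, -8) = -4
n2.3 (MAX): max(7, -15, -12) = 7
n2 (MIN): min(19, -4, 7) = -4
n0 (MAX): max(6, -4) = 6
At n0, MAX picks n1 (highest: 6).
At n1, MIN picks n1.1 (lowest: 6).
At n1.1, MAX picks n1.1.3 (highest: 6).
Terminal value 6.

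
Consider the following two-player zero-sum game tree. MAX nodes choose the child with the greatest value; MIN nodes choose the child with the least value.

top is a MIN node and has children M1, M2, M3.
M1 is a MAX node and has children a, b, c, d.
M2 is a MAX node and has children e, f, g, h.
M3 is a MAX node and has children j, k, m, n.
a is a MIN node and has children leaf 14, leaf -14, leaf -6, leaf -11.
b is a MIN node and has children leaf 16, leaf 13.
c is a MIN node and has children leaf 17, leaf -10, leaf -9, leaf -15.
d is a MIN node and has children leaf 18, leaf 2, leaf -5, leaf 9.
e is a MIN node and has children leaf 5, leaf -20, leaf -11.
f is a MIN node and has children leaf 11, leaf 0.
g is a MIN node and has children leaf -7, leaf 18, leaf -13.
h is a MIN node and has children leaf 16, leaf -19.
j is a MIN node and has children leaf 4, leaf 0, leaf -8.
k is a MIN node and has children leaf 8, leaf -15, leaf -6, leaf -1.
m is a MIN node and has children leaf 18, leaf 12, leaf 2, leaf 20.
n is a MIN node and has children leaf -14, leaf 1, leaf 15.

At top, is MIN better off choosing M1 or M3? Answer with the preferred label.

a (MIN): min(14, -14, -6, -11) = -14
b (MIN): min(16, 13) = 13
c (MIN): min(17, -10, -9, -15) = -15
d (MIN): min(18, 2, -5, 9) = -5
M1 (MAX): max(-14, 13, -15, -5) = 13
j (MIN): min(4, 0, -8) = -8
k (MIN): min(8, -15, -6, -1) = -15
m (MIN): min(18, 12, 2, 20) = 2
n (MIN): min(-14, 1, 15) = -14
M3 (MAX): max(-8, -15, 2, -14) = 2
MIN prefers the lower value; M1=13, M3=2. M3 is better since 2 < 13.

M3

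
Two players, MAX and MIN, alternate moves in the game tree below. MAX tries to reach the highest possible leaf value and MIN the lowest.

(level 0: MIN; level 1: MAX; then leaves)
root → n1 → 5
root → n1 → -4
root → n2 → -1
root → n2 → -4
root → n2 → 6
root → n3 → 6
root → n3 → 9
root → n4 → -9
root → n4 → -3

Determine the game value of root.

-3

n1 (MAX): max(5, -4) = 5
n2 (MAX): max(-1, -4, 6) = 6
n3 (MAX): max(6, 9) = 9
n4 (MAX): max(-9, -3) = -3
root (MIN): min(5, 6, 9, -3) = -3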